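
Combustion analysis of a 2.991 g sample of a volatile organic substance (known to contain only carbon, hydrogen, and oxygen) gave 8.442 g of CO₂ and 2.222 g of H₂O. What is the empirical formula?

C7H9O

mol C = 8.442 g CO₂ ÷ 44.009 g/mol = 0.19182 mol
mol H = 2 × 2.222 g H₂O ÷ 18.015 g/mol = 0.24668 mol
mass O = 2.991 − (2.3040 + 0.24866) = 0.43834 g → mol O = 0.43834 ÷ 15.999 = 0.027398 mol
Divide by the smallest (0.027398 mol): C 7.001, H 9.004, O 1.000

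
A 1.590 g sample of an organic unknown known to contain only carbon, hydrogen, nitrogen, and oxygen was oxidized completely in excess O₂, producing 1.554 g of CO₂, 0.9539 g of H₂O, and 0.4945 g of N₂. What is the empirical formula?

mol C = 1.554 g CO₂ ÷ 44.009 g/mol = 0.035311 mol
mol H = 2 × 0.9539 g H₂O ÷ 18.015 g/mol = 0.10590 mol
mol N = 2 × 0.4945 g N₂ ÷ 28.014 g/mol = 0.035304 mol
mass O = 1.590 − (0.42412 + 0.10675 + 0.49450) = 0.56463 g → mol O = 0.56463 ÷ 15.999 = 0.035292 mol
Divide by the smallest (0.035292 mol): C 1.001, H 3.001, N 1.000, O 1.000

CH3NO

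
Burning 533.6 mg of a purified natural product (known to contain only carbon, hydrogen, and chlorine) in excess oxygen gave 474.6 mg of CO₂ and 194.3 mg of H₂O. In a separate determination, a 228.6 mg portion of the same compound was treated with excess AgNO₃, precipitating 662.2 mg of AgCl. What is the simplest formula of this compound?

CH2Cl

mol C = 0.4746 g CO₂ ÷ 44.009 g/mol = 0.010784 mol
mol H = 2 × 0.1943 g H₂O ÷ 18.015 g/mol = 0.021571 mol
From the AgCl data: mol Cl per gram of compound = (0.6622 ÷ 143.318) ÷ 0.2286 = 0.020212 mol/g, so in the 0.5336 g combustion sample mol Cl = 0.010785 mol
Divide by the smallest (0.010784 mol): C 1.000, H 2.000, Cl 1.000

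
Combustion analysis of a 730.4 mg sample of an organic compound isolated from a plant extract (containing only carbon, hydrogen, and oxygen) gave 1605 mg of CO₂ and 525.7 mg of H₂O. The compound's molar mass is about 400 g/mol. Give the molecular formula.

mol C = 1.605 g CO₂ ÷ 44.009 g/mol = 0.036470 mol
mol H = 2 × 0.5257 g H₂O ÷ 18.015 g/mol = 0.058362 mol
mass O = 0.7304 − (0.43804 + 0.058829) = 0.23353 g → mol O = 0.23353 ÷ 15.999 = 0.014597 mol
Divide by the smallest (0.014597 mol): C 2.499, H 3.998, O 1.000
Multiplying each by 2 gives whole numbers: C 5.00, H 8.00, O 2.00
Empirical formula: C5H8O2
Empirical-formula mass = 100.12 g/mol; 400 ÷ 100.12 ≈ 4, so the molecular formula is C20H32O8.

C20H32O8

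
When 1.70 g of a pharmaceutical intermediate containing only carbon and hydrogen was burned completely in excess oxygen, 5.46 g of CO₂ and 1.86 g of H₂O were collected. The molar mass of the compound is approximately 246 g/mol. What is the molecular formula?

mol C = 5.46 g CO₂ ÷ 44.009 g/mol = 0.1241 mol
mol H = 2 × 1.86 g H₂O ÷ 18.015 g/mol = 0.2065 mol
Divide by the smallest (0.1241 mol): C 1.000, H 1.664
Multiplying each by 3 gives whole numbers: C 3.00, H 4.99
Empirical formula: C3H5
Empirical-formula mass = 41.07 g/mol; 246 ÷ 41.07 ≈ 6, so the molecular formula is C18H30.

C18H30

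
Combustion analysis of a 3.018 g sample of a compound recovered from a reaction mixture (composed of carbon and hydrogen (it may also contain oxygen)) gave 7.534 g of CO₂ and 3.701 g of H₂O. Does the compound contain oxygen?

yes

mol C = 7.534 g CO₂ ÷ 44.009 g/mol = 0.17119 mol
mol H = 2 × 3.701 g H₂O ÷ 18.015 g/mol = 0.41088 mol
C and H account for only 2.4704 g of the 3.018 g sample; the remaining 0.54764 g must be oxygen.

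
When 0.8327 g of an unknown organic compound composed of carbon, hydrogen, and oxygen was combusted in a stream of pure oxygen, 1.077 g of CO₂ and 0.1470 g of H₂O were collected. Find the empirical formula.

mol C = 1.077 g CO₂ ÷ 44.009 g/mol = 0.024472 mol
mol H = 2 × 0.1470 g H₂O ÷ 18.015 g/mol = 0.016320 mol
mass O = 0.8327 − (0.29394 + 0.016450) = 0.52231 g → mol O = 0.52231 ÷ 15.999 = 0.032647 mol
Divide by the smallest (0.016320 mol): C 1.500, H 1.000, O 2.000
Multiplying each by 2 gives whole numbers: C 3.00, H 2.00, O 4.00

C3H2O4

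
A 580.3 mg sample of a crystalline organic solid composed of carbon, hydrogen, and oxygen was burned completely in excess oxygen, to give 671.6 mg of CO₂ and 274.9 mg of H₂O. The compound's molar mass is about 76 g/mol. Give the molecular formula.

mol C = 0.6716 g CO₂ ÷ 44.009 g/mol = 0.015261 mol
mol H = 2 × 0.2749 g H₂O ÷ 18.015 g/mol = 0.030519 mol
mass O = 0.5803 − (0.18329 + 0.030763) = 0.36624 g → mol O = 0.36624 ÷ 15.999 = 0.022892 mol
Divide by the smallest (0.015261 mol): C 1.000, H 2.000, O 1.500
Multiplying each by 2 gives whole numbers: C 2.00, H 4.00, O 3.00
Empirical formula: C2H4O3
Empirical-formula mass = 76.05 g/mol; 76 ÷ 76.05 ≈ 1, so the molecular formula is C2H4O3.

C2H4O3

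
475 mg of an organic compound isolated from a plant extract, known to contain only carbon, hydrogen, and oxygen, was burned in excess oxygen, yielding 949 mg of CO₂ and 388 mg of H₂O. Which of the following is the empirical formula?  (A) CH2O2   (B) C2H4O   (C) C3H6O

mol C = 0.949 g CO₂ ÷ 44.009 g/mol = 0.02156 mol
mol H = 2 × 0.388 g H₂O ÷ 18.015 g/mol = 0.04308 mol
mass O = 0.475 − (0.2590 + 0.04342) = 0.1726 g → mol O = 0.1726 ÷ 15.999 = 0.01079 mol
Divide by the smallest (0.01079 mol): C 1.999, H 3.993, O 1.000

(B) C2H4O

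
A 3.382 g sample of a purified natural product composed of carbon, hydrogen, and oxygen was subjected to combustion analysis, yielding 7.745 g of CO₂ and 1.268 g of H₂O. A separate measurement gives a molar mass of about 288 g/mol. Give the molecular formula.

mol C = 7.745 g CO₂ ÷ 44.009 g/mol = 0.17599 mol
mol H = 2 × 1.268 g H₂O ÷ 18.015 g/mol = 0.14077 mol
mass O = 3.382 − (2.1138 + 0.14190) = 1.1263 g → mol O = 1.1263 ÷ 15.999 = 0.070400 mol
Divide by the smallest (0.070400 mol): C 2.500, H 2.000, O 1.000
Multiplying each by 2 gives whole numbers: C 5.00, H 4.00, O 2.00
Empirical formula: C5H4O2
Empirical-formula mass = 96.08 g/mol; 288 ÷ 96.08 ≈ 3, so the molecular formula is C15H12O6.

C15H12O6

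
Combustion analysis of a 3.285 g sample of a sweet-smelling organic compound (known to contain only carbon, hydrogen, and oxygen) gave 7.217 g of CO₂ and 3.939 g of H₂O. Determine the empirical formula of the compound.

mol C = 7.217 g CO₂ ÷ 44.009 g/mol = 0.16399 mol
mol H = 2 × 3.939 g H₂O ÷ 18.015 g/mol = 0.43730 mol
mass O = 3.285 − (1.9697 + 0.44080) = 0.87453 g → mol O = 0.87453 ÷ 15.999 = 0.054661 mol
Divide by the smallest (0.054661 mol): C 3.000, H 8.000, O 1.000

C3H8O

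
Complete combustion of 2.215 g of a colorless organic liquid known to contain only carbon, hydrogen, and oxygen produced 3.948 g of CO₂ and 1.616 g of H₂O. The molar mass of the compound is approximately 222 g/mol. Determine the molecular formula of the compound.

mol C = 3.948 g CO₂ ÷ 44.009 g/mol = 0.089709 mol
mol H = 2 × 1.616 g H₂O ÷ 18.015 g/mol = 0.17941 mol
mass O = 2.215 − (1.0775 + 0.18084) = 0.95666 g → mol O = 0.95666 ÷ 15.999 = 0.059795 mol
Divide by the smallest (0.059795 mol): C 1.500, H 3.000, O 1.000
Multiplying each by 2 gives whole numbers: C 3.00, H 6.00, O 2.00
Empirical formula: C3H6O2
Empirical-formula mass = 74.08 g/mol; 222 ÷ 74.08 ≈ 3, so the molecular formula is C9H18O6.

C9H18O6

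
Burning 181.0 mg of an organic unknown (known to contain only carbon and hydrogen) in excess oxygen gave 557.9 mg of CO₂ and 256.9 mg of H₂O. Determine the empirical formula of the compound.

mol C = 0.5579 g CO₂ ÷ 44.009 g/mol = 0.012677 mol
mol H = 2 × 0.2569 g H₂O ÷ 18.015 g/mol = 0.028521 mol
Divide by the smallest (0.012677 mol): C 1.000, H 2.250
Multiplying each by 4 gives whole numbers: C 4.00, H 9.00

C4H9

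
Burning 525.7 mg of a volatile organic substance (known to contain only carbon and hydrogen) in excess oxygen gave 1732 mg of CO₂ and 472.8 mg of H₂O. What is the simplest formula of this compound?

mol C = 1.732 g CO₂ ÷ 44.009 g/mol = 0.039356 mol
mol H = 2 × 0.4728 g H₂O ÷ 18.015 g/mol = 0.052490 mol
Divide by the smallest (0.039356 mol): C 1.000, H 1.334
Multiplying each by 3 gives whole numbers: C 3.00, H 4.00

C3H4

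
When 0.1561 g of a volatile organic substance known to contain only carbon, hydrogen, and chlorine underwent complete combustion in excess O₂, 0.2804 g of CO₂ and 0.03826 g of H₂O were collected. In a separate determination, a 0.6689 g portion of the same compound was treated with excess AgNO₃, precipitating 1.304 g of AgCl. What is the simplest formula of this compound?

C3H2Cl

mol C = 0.2804 g CO₂ ÷ 44.009 g/mol = 0.0063714 mol
mol H = 2 × 0.03826 g H₂O ÷ 18.015 g/mol = 0.0042476 mol
From the AgCl data: mol Cl per gram of compound = (1.304 ÷ 143.318) ÷ 0.6689 = 0.013602 mol/g, so in the 0.1561 g combustion sample mol Cl = 0.0021233 mol
Divide by the smallest (0.0021233 mol): C 3.001, H 2.000, Cl 1.000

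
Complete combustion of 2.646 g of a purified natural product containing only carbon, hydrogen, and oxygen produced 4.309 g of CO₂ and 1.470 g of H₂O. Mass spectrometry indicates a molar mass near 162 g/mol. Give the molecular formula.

C6H10O5

mol C = 4.309 g CO₂ ÷ 44.009 g/mol = 0.097912 mol
mol H = 2 × 1.470 g H₂O ÷ 18.015 g/mol = 0.16320 mol
mass O = 2.646 − (1.1760 + 0.16450) = 1.3055 g → mol O = 1.3055 ÷ 15.999 = 0.081598 mol
Divide by the smallest (0.081598 mol): C 1.200, H 2.000, O 1.000
Multiplying each by 5 gives whole numbers: C 6.00, H 10.00, O 5.00
Empirical formula: C6H10O5
Empirical-formula mass = 162.14 g/mol; 162 ÷ 162.14 ≈ 1, so the molecular formula is C6H10O5.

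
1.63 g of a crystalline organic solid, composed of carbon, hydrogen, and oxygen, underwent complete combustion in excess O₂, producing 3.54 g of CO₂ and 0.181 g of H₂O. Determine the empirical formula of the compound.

mol C = 3.54 g CO₂ ÷ 44.009 g/mol = 0.08044 mol
mol H = 2 × 0.181 g H₂O ÷ 18.015 g/mol = 0.02009 mol
mass O = 1.63 − (0.9661 + 0.02026) = 0.6436 g → mol O = 0.6436 ÷ 15.999 = 0.04023 mol
Divide by the smallest (0.02009 mol): C 4.003, H 1.000, O 2.002

C4HO2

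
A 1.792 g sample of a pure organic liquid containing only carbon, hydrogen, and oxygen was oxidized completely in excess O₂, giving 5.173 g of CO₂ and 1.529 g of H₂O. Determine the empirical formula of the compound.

mol C = 5.173 g CO₂ ÷ 44.009 g/mol = 0.11754 mol
mol H = 2 × 1.529 g H₂O ÷ 18.015 g/mol = 0.16975 mol
mass O = 1.792 − (1.4118 + 0.17111) = 0.20907 g → mol O = 0.20907 ÷ 15.999 = 0.013068 mol
Divide by the smallest (0.013068 mol): C 8.995, H 12.990, O 1.000

C9H13O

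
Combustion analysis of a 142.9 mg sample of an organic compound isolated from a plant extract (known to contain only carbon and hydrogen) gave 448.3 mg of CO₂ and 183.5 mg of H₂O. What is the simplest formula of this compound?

CH2

mol C = 0.4483 g CO₂ ÷ 44.009 g/mol = 0.010187 mol
mol H = 2 × 0.1835 g H₂O ÷ 18.015 g/mol = 0.020372 mol
Divide by the smallest (0.010187 mol): C 1.000, H 2.000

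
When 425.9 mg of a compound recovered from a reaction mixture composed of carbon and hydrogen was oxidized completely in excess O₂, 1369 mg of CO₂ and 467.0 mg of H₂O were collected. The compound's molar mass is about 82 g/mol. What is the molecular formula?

C6H10

mol C = 1.369 g CO₂ ÷ 44.009 g/mol = 0.031107 mol
mol H = 2 × 0.4670 g H₂O ÷ 18.015 g/mol = 0.051846 mol
Divide by the smallest (0.031107 mol): C 1.000, H 1.667
Multiplying each by 3 gives whole numbers: C 3.00, H 5.00
Empirical formula: C3H5
Empirical-formula mass = 41.07 g/mol; 82 ÷ 41.07 ≈ 2, so the molecular formula is C6H10.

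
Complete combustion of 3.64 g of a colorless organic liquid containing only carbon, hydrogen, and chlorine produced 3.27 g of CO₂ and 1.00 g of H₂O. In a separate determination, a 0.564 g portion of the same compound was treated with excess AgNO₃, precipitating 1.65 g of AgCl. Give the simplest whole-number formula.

mol C = 3.27 g CO₂ ÷ 44.009 g/mol = 0.07430 mol
mol H = 2 × 1.00 g H₂O ÷ 18.015 g/mol = 0.1110 mol
From the AgCl data: mol Cl per gram of compound = (1.65 ÷ 143.318) ÷ 0.564 = 0.02041 mol/g, so in the 3.64 g combustion sample mol Cl = 0.07430 mol
Divide by the smallest (0.07430 mol): C 1.000, H 1.494, Cl 1.000
Multiplying each by 2 gives whole numbers: C 2.00, H 2.99, Cl 2.00

C2H3Cl2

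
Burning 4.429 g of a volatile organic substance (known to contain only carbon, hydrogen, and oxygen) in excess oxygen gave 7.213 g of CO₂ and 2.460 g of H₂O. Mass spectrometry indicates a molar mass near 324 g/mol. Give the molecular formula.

C12H20O10

mol C = 7.213 g CO₂ ÷ 44.009 g/mol = 0.16390 mol
mol H = 2 × 2.460 g H₂O ÷ 18.015 g/mol = 0.27311 mol
mass O = 4.429 − (1.9686 + 0.27529) = 2.1851 g → mol O = 2.1851 ÷ 15.999 = 0.13658 mol
Divide by the smallest (0.13658 mol): C 1.200, H 2.000, O 1.000
Multiplying each by 5 gives whole numbers: C 6.00, H 10.00, O 5.00
Empirical formula: C6H10O5
Empirical-formula mass = 162.14 g/mol; 324 ÷ 162.14 ≈ 2, so the molecular formula is C12H20O10.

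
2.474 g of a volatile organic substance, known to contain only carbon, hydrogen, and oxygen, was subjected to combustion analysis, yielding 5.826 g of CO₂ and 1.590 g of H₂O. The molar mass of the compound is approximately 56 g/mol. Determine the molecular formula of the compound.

C3H4O

mol C = 5.826 g CO₂ ÷ 44.009 g/mol = 0.13238 mol
mol H = 2 × 1.590 g H₂O ÷ 18.015 g/mol = 0.17652 mol
mass O = 2.474 − (1.5900 + 0.17793) = 0.70603 g → mol O = 0.70603 ÷ 15.999 = 0.044130 mol
Divide by the smallest (0.044130 mol): C 3.000, H 4.000, O 1.000
Empirical formula: C3H4O
Empirical-formula mass = 56.06 g/mol; 56 ÷ 56.06 ≈ 1, so the molecular formula is C3H4O.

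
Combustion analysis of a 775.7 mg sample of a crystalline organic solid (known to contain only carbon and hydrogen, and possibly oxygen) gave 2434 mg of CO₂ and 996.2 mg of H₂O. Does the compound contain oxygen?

no

mol C = 2.434 g CO₂ ÷ 44.009 g/mol = 0.055307 mol
mol H = 2 × 0.9962 g H₂O ÷ 18.015 g/mol = 0.11060 mol
C and H together account for 0.77577 g — essentially the entire 0.7757 g sample — so the compound contains no oxygen.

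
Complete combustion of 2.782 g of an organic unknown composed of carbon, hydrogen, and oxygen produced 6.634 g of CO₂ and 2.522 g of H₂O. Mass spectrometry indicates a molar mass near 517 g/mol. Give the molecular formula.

mol C = 6.634 g CO₂ ÷ 44.009 g/mol = 0.15074 mol
mol H = 2 × 2.522 g H₂O ÷ 18.015 g/mol = 0.27999 mol
mass O = 2.782 − (1.8106 + 0.28223) = 0.68921 g → mol O = 0.68921 ÷ 15.999 = 0.043078 mol
Divide by the smallest (0.043078 mol): C 3.499, H 6.500, O 1.000
Multiplying each by 2 gives whole numbers: C 7.00, H 13.00, O 2.00
Empirical formula: C7H13O2
Empirical-formula mass = 129.18 g/mol; 517 ÷ 129.18 ≈ 4, so the molecular formula is C28H52O8.

C28H52O8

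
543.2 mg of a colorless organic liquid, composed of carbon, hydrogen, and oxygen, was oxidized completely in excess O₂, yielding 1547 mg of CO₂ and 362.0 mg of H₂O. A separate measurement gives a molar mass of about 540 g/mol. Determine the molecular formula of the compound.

C35H40O5

mol C = 1.547 g CO₂ ÷ 44.009 g/mol = 0.035152 mol
mol H = 2 × 0.3620 g H₂O ÷ 18.015 g/mol = 0.040189 mol
mass O = 0.5432 − (0.42221 + 0.040510) = 0.080480 g → mol O = 0.080480 ÷ 15.999 = 0.0050303 mol
Divide by the smallest (0.0050303 mol): C 6.988, H 7.989, O 1.000
Empirical formula: C7H8O
Empirical-formula mass = 108.14 g/mol; 540 ÷ 108.14 ≈ 5, so the molecular formula is C35H40O5.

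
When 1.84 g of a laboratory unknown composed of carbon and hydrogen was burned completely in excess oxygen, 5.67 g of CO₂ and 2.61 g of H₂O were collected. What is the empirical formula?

C4H9

mol C = 5.67 g CO₂ ÷ 44.009 g/mol = 0.1288 mol
mol H = 2 × 2.61 g H₂O ÷ 18.015 g/mol = 0.2898 mol
Divide by the smallest (0.1288 mol): C 1.000, H 2.249
Multiplying each by 4 gives whole numbers: C 4.00, H 9.00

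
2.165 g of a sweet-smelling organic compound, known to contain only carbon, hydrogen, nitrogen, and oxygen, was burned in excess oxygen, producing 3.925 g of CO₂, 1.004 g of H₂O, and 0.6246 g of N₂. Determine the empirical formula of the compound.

mol C = 3.925 g CO₂ ÷ 44.009 g/mol = 0.089186 mol
mol H = 2 × 1.004 g H₂O ÷ 18.015 g/mol = 0.11146 mol
mol N = 2 × 0.6246 g N₂ ÷ 28.014 g/mol = 0.044592 mol
mass O = 2.165 − (1.0712 + 0.11235 + 0.62460) = 0.35683 g → mol O = 0.35683 ÷ 15.999 = 0.022303 mol
Divide by the smallest (0.022303 mol): C 3.999, H 4.998, N 1.999, O 1.000

C4H5N2O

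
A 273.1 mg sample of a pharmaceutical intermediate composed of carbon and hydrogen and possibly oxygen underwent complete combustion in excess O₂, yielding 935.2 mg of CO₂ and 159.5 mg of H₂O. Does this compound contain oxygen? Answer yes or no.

no

mol C = 0.9352 g CO₂ ÷ 44.009 g/mol = 0.021250 mol
mol H = 2 × 0.1595 g H₂O ÷ 18.015 g/mol = 0.017707 mol
C and H together account for 0.27309 g — essentially the entire 0.2731 g sample — so the compound contains no oxygen.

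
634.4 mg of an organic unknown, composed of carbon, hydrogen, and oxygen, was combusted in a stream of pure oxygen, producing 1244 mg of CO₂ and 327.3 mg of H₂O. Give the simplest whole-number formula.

C7H9O4

mol C = 1.244 g CO₂ ÷ 44.009 g/mol = 0.028267 mol
mol H = 2 × 0.3273 g H₂O ÷ 18.015 g/mol = 0.036336 mol
mass O = 0.6344 − (0.33951 + 0.036627) = 0.25826 g → mol O = 0.25826 ÷ 15.999 = 0.016142 mol
Divide by the smallest (0.016142 mol): C 1.751, H 2.251, O 1.000
Multiplying each by 4 gives whole numbers: C 7.00, H 9.00, O 4.00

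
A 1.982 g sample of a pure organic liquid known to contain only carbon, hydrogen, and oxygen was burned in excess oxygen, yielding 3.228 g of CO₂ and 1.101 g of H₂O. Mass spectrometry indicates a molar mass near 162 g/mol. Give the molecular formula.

C6H10O5

mol C = 3.228 g CO₂ ÷ 44.009 g/mol = 0.073349 mol
mol H = 2 × 1.101 g H₂O ÷ 18.015 g/mol = 0.12223 mol
mass O = 1.982 − (0.88099 + 0.12321) = 0.97780 g → mol O = 0.97780 ÷ 15.999 = 0.061116 mol
Divide by the smallest (0.061116 mol): C 1.200, H 2.000, O 1.000
Multiplying each by 5 gives whole numbers: C 6.00, H 10.00, O 5.00
Empirical formula: C6H10O5
Empirical-formula mass = 162.14 g/mol; 162 ÷ 162.14 ≈ 1, so the molecular formula is C6H10O5.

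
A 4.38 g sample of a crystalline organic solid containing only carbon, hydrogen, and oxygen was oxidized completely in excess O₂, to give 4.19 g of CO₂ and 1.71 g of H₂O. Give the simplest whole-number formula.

mol C = 4.19 g CO₂ ÷ 44.009 g/mol = 0.09521 mol
mol H = 2 × 1.71 g H₂O ÷ 18.015 g/mol = 0.1898 mol
mass O = 4.38 − (1.144 + 0.1914) = 3.045 g → mol O = 3.045 ÷ 15.999 = 0.1903 mol
Divide by the smallest (0.09521 mol): C 1.000, H 1.994, O 1.999

CH2O2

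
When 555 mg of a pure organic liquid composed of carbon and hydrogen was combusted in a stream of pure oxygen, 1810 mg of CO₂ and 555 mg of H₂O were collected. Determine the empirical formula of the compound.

C2H3

mol C = 1.81 g CO₂ ÷ 44.009 g/mol = 0.04113 mol
mol H = 2 × 0.555 g H₂O ÷ 18.015 g/mol = 0.06162 mol
Divide by the smallest (0.04113 mol): C 1.000, H 1.498
Multiplying each by 2 gives whole numbers: C 2.00, H 3.00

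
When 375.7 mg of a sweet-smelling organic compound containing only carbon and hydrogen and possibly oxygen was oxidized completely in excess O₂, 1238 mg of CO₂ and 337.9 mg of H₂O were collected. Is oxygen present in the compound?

no

mol C = 1.238 g CO₂ ÷ 44.009 g/mol = 0.028131 mol
mol H = 2 × 0.3379 g H₂O ÷ 18.015 g/mol = 0.037513 mol
C and H together account for 0.37569 g — essentially the entire 0.3757 g sample — so the compound contains no oxygen.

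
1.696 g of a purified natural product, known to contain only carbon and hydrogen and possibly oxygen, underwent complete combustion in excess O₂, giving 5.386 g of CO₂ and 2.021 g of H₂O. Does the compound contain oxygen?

mol C = 5.386 g CO₂ ÷ 44.009 g/mol = 0.12238 mol
mol H = 2 × 2.021 g H₂O ÷ 18.015 g/mol = 0.22437 mol
C and H together account for 1.6961 g — essentially the entire 1.696 g sample — so the compound contains no oxygen.

no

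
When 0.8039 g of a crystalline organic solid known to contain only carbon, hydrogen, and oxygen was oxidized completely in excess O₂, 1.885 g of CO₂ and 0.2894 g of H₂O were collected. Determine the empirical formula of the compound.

mol C = 1.885 g CO₂ ÷ 44.009 g/mol = 0.042832 mol
mol H = 2 × 0.2894 g H₂O ÷ 18.015 g/mol = 0.032129 mol
mass O = 0.8039 − (0.51446 + 0.032386) = 0.25706 g → mol O = 0.25706 ÷ 15.999 = 0.016067 mol
Divide by the smallest (0.016067 mol): C 2.666, H 2.000, O 1.000
Multiplying each by 3 gives whole numbers: C 8.00, H 6.00, O 3.00

C8H6O3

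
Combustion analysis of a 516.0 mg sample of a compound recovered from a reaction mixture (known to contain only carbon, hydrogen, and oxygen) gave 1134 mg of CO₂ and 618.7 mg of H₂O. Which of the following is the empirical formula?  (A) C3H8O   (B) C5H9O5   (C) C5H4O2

(A) C3H8O

mol C = 1.134 g CO₂ ÷ 44.009 g/mol = 0.025767 mol
mol H = 2 × 0.6187 g H₂O ÷ 18.015 g/mol = 0.068687 mol
mass O = 0.5160 − (0.30949 + 0.069237) = 0.13727 g → mol O = 0.13727 ÷ 15.999 = 0.0085799 mol
Divide by the smallest (0.0085799 mol): C 3.003, H 8.006, O 1.000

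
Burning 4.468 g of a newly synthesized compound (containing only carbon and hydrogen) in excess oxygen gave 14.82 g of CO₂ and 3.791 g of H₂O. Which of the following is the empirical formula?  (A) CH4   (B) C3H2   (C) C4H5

(C) C4H5

mol C = 14.82 g CO₂ ÷ 44.009 g/mol = 0.33675 mol
mol H = 2 × 3.791 g H₂O ÷ 18.015 g/mol = 0.42087 mol
Divide by the smallest (0.33675 mol): C 1.000, H 1.250
Multiplying each by 4 gives whole numbers: C 4.00, H 5.00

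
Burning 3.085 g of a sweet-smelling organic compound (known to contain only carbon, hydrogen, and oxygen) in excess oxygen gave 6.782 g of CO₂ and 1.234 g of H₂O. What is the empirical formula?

C9H8O4

mol C = 6.782 g CO₂ ÷ 44.009 g/mol = 0.15410 mol
mol H = 2 × 1.234 g H₂O ÷ 18.015 g/mol = 0.13700 mol
mass O = 3.085 − (1.8510 + 0.13809) = 1.0960 g → mol O = 1.0960 ÷ 15.999 = 0.068501 mol
Divide by the smallest (0.068501 mol): C 2.250, H 2.000, O 1.000
Multiplying each by 4 gives whole numbers: C 9.00, H 8.00, O 4.00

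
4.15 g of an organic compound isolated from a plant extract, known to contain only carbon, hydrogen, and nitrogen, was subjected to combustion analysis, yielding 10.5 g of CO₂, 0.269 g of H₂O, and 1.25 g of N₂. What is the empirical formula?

C8HN3

mol C = 10.5 g CO₂ ÷ 44.009 g/mol = 0.2386 mol
mol H = 2 × 0.269 g H₂O ÷ 18.015 g/mol = 0.02986 mol
mol N = 2 × 1.25 g N₂ ÷ 28.014 g/mol = 0.08924 mol
Divide by the smallest (0.02986 mol): C 7.989, H 1.000, N 2.988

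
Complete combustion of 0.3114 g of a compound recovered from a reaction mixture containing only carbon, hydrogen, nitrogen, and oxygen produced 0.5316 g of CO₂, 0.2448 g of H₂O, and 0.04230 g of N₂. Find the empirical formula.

mol C = 0.5316 g CO₂ ÷ 44.009 g/mol = 0.012079 mol
mol H = 2 × 0.2448 g H₂O ÷ 18.015 g/mol = 0.027177 mol
mol N = 2 × 0.04230 g N₂ ÷ 28.014 g/mol = 0.0030199 mol
mass O = 0.3114 − (0.14509 + 0.027395 + 0.042300) = 0.096620 g → mol O = 0.096620 ÷ 15.999 = 0.0060391 mol
Divide by the smallest (0.0030199 mol): C 4.000, H 8.999, N 1.000, O 2.000

C4H9NO2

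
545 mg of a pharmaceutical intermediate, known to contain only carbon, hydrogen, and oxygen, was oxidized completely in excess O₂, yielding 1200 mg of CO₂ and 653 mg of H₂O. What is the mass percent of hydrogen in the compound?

mol C = 1.20 g CO₂ ÷ 44.009 g/mol = 0.02727 mol
mol H = 2 × 0.653 g H₂O ÷ 18.015 g/mol = 0.07250 mol
mass O = 0.545 − (0.3275 + 0.07308) = 0.1444 g → mol O = 0.1444 ÷ 15.999 = 0.009027 mol
mass % H = 0.07308 g ÷ 0.545 g × 100%

13.4%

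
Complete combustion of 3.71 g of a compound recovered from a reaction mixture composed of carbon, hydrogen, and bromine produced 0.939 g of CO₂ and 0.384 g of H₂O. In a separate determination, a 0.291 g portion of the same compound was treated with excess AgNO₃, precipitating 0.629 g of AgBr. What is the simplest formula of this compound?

mol C = 0.939 g CO₂ ÷ 44.009 g/mol = 0.02134 mol
mol H = 2 × 0.384 g H₂O ÷ 18.015 g/mol = 0.04263 mol
From the AgBr data: mol Br per gram of compound = (0.629 ÷ 187.772) ÷ 0.291 = 0.01151 mol/g, so in the 3.71 g combustion sample mol Br = 0.04271 mol
Divide by the smallest (0.02134 mol): C 1.000, H 1.998, Br 2.002

CH2Br2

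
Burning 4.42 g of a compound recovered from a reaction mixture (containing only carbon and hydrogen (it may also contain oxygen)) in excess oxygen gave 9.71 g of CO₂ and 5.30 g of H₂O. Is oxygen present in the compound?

yes

mol C = 9.71 g CO₂ ÷ 44.009 g/mol = 0.2206 mol
mol H = 2 × 5.30 g H₂O ÷ 18.015 g/mol = 0.5884 mol
C and H account for only 3.243 g of the 4.42 g sample; the remaining 1.177 g must be oxygen.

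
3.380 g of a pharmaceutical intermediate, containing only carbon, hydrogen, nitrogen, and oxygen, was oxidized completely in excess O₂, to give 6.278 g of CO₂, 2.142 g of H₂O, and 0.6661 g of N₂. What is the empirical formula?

mol C = 6.278 g CO₂ ÷ 44.009 g/mol = 0.14265 mol
mol H = 2 × 2.142 g H₂O ÷ 18.015 g/mol = 0.23780 mol
mol N = 2 × 0.6661 g N₂ ÷ 28.014 g/mol = 0.047555 mol
mass O = 3.380 − (1.7134 + 0.23970 + 0.66610) = 0.76079 g → mol O = 0.76079 ÷ 15.999 = 0.047553 mol
Divide by the smallest (0.047553 mol): C 3.000, H 5.001, N 1.000, O 1.000

C3H5NO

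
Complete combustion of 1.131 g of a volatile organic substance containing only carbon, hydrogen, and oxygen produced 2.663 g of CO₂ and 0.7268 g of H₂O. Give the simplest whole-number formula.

C3H4O

mol C = 2.663 g CO₂ ÷ 44.009 g/mol = 0.060510 mol
mol H = 2 × 0.7268 g H₂O ÷ 18.015 g/mol = 0.080688 mol
mass O = 1.131 − (0.72679 + 0.081334) = 0.32288 g → mol O = 0.32288 ÷ 15.999 = 0.020181 mol
Divide by the smallest (0.020181 mol): C 2.998, H 3.998, O 1.000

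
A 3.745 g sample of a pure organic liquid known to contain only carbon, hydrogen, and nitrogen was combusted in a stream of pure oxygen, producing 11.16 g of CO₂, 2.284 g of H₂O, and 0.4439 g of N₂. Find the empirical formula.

C8H8N

mol C = 11.16 g CO₂ ÷ 44.009 g/mol = 0.25358 mol
mol H = 2 × 2.284 g H₂O ÷ 18.015 g/mol = 0.25357 mol
mol N = 2 × 0.4439 g N₂ ÷ 28.014 g/mol = 0.031691 mol
Divide by the smallest (0.031691 mol): C 8.002, H 8.001, N 1.000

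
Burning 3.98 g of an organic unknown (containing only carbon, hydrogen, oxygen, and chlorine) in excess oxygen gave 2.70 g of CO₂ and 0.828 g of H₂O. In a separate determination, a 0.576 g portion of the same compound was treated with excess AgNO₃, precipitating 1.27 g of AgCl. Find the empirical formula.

mol C = 2.70 g CO₂ ÷ 44.009 g/mol = 0.06135 mol
mol H = 2 × 0.828 g H₂O ÷ 18.015 g/mol = 0.09192 mol
From the AgCl data: mol Cl per gram of compound = (1.27 ÷ 143.318) ÷ 0.576 = 0.01538 mol/g, so in the 3.98 g combustion sample mol Cl = 0.06123 mol
mass O = 3.98 − (0.7369 + 0.09266 + 2.171) = 0.9799 g → mol O = 0.9799 ÷ 15.999 = 0.06124 mol
Divide by the smallest (0.06123 mol): C 1.002, H 1.501, Cl 1.000, O 1.000
Multiplying each by 2 gives whole numbers: C 2.00, H 3.00, Cl 2.00, O 2.00

C2H3Cl2O2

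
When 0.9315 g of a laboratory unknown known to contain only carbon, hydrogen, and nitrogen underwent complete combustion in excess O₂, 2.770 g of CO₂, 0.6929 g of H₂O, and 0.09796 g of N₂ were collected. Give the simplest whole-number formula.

mol C = 2.770 g CO₂ ÷ 44.009 g/mol = 0.062942 mol
mol H = 2 × 0.6929 g H₂O ÷ 18.015 g/mol = 0.076925 mol
mol N = 2 × 0.09796 g N₂ ÷ 28.014 g/mol = 0.0069936 mol
Divide by the smallest (0.0069936 mol): C 9.000, H 10.999, N 1.000

C9H11N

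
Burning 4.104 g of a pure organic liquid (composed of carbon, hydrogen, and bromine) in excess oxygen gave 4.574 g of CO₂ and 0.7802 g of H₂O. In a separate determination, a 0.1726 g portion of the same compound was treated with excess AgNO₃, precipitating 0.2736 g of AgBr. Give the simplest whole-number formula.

C6H5Br2

mol C = 4.574 g CO₂ ÷ 44.009 g/mol = 0.10393 mol
mol H = 2 × 0.7802 g H₂O ÷ 18.015 g/mol = 0.086617 mol
From the AgBr data: mol Br per gram of compound = (0.2736 ÷ 187.772) ÷ 0.1726 = 0.0084420 mol/g, so in the 4.104 g combustion sample mol Br = 0.034646 mol
Divide by the smallest (0.034646 mol): C 3.000, H 2.500, Br 1.000
Multiplying each by 2 gives whole numbers: C 6.00, H 5.00, Br 2.00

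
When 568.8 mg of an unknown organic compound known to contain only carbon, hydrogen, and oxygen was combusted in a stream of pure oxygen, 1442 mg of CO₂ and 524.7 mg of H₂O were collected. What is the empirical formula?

C9H16O2

mol C = 1.442 g CO₂ ÷ 44.009 g/mol = 0.032766 mol
mol H = 2 × 0.5247 g H₂O ÷ 18.015 g/mol = 0.058251 mol
mass O = 0.5688 − (0.39355 + 0.058717) = 0.11653 g → mol O = 0.11653 ÷ 15.999 = 0.0072836 mol
Divide by the smallest (0.0072836 mol): C 4.499, H 7.998, O 1.000
Multiplying each by 2 gives whole numbers: C 9.00, H 16.00, O 2.00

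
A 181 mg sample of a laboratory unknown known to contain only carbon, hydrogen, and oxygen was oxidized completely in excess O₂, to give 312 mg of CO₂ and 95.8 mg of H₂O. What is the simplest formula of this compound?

mol C = 0.312 g CO₂ ÷ 44.009 g/mol = 0.007089 mol
mol H = 2 × 0.0958 g H₂O ÷ 18.015 g/mol = 0.01064 mol
mass O = 0.181 − (0.08515 + 0.01072) = 0.08513 g → mol O = 0.08513 ÷ 15.999 = 0.005321 mol
Divide by the smallest (0.005321 mol): C 1.332, H 1.999, O 1.000
Multiplying each by 3 gives whole numbers: C 4.00, H 6.00, O 3.00

C4H6O3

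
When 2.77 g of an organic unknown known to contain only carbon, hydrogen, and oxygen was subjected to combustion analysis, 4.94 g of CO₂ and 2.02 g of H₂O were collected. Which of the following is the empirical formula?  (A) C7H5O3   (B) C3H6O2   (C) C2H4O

mol C = 4.94 g CO₂ ÷ 44.009 g/mol = 0.1122 mol
mol H = 2 × 2.02 g H₂O ÷ 18.015 g/mol = 0.2243 mol
mass O = 2.77 − (1.348 + 0.2261) = 1.196 g → mol O = 1.196 ÷ 15.999 = 0.07474 mol
Divide by the smallest (0.07474 mol): C 1.502, H 3.001, O 1.000
Multiplying each by 2 gives whole numbers: C 3.00, H 6.00, O 2.00

(B) C3H6O2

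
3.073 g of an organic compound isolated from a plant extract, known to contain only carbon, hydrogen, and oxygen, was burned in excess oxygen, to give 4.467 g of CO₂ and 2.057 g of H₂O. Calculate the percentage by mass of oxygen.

mol C = 4.467 g CO₂ ÷ 44.009 g/mol = 0.10150 mol
mol H = 2 × 2.057 g H₂O ÷ 18.015 g/mol = 0.22837 mol
mass O = 3.073 − (1.2191 + 0.23019) = 1.6237 g → mol O = 1.6237 ÷ 15.999 = 0.10149 mol
mass % O = 1.6237 g ÷ 3.073 g × 100%

52.84%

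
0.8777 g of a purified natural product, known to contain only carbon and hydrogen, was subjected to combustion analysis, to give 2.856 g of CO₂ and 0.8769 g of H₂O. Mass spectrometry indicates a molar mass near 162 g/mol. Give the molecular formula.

C12H18

mol C = 2.856 g CO₂ ÷ 44.009 g/mol = 0.064896 mol
mol H = 2 × 0.8769 g H₂O ÷ 18.015 g/mol = 0.097352 mol
Divide by the smallest (0.064896 mol): C 1.000, H 1.500
Multiplying each by 2 gives whole numbers: C 2.00, H 3.00
Empirical formula: C2H3
Empirical-formula mass = 27.05 g/mol; 162 ÷ 27.05 ≈ 6, so the molecular formula is C12H18.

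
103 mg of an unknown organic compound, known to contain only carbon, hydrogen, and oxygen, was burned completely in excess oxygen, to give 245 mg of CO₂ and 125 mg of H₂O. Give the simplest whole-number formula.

mol C = 0.245 g CO₂ ÷ 44.009 g/mol = 0.005567 mol
mol H = 2 × 0.125 g H₂O ÷ 18.015 g/mol = 0.01388 mol
mass O = 0.103 − (0.06687 + 0.01399) = 0.02215 g → mol O = 0.02215 ÷ 15.999 = 0.001384 mol
Divide by the smallest (0.001384 mol): C 4.022, H 10.025, O 1.000

C4H10O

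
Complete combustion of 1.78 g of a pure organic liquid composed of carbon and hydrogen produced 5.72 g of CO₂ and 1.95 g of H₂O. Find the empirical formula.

mol C = 5.72 g CO₂ ÷ 44.009 g/mol = 0.1300 mol
mol H = 2 × 1.95 g H₂O ÷ 18.015 g/mol = 0.2165 mol
Divide by the smallest (0.1300 mol): C 1.000, H 1.666
Multiplying each by 3 gives whole numbers: C 3.00, H 5.00

C3H5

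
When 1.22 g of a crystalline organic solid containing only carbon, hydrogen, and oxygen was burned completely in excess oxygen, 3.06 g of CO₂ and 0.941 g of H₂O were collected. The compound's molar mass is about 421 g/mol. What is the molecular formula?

mol C = 3.06 g CO₂ ÷ 44.009 g/mol = 0.06953 mol
mol H = 2 × 0.941 g H₂O ÷ 18.015 g/mol = 0.1045 mol
mass O = 1.22 − (0.8351 + 0.1053) = 0.2796 g → mol O = 0.2796 ÷ 15.999 = 0.01747 mol
Divide by the smallest (0.01747 mol): C 3.979, H 5.979, O 1.000
Empirical formula: C4H6O
Empirical-formula mass = 70.09 g/mol; 421 ÷ 70.09 ≈ 6, so the molecular formula is C24H36O6.

C24H36O6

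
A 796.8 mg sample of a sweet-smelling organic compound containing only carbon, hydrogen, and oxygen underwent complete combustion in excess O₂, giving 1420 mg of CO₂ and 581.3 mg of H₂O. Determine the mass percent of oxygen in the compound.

mol C = 1.420 g CO₂ ÷ 44.009 g/mol = 0.032266 mol
mol H = 2 × 0.5813 g H₂O ÷ 18.015 g/mol = 0.064535 mol
mass O = 0.7968 − (0.38755 + 0.065051) = 0.34420 g → mol O = 0.34420 ÷ 15.999 = 0.021514 mol
mass % O = 0.34420 g ÷ 0.7968 g × 100%

43.20%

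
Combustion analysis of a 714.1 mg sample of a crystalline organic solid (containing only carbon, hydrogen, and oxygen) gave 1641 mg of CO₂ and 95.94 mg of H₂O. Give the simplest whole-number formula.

mol C = 1.641 g CO₂ ÷ 44.009 g/mol = 0.037288 mol
mol H = 2 × 0.09594 g H₂O ÷ 18.015 g/mol = 0.010651 mol
mass O = 0.7141 − (0.44786 + 0.010736) = 0.25550 g → mol O = 0.25550 ÷ 15.999 = 0.015970 mol
Divide by the smallest (0.010651 mol): C 3.501, H 1.000, O 1.499
Multiplying each by 2 gives whole numbers: C 7.00, H 2.00, O 3.00

C7H2O3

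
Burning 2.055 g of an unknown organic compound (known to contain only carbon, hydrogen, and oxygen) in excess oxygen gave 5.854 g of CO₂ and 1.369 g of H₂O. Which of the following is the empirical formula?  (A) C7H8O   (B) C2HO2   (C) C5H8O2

(A) C7H8O

mol C = 5.854 g CO₂ ÷ 44.009 g/mol = 0.13302 mol
mol H = 2 × 1.369 g H₂O ÷ 18.015 g/mol = 0.15198 mol
mass O = 2.055 − (1.5977 + 0.15320) = 0.30412 g → mol O = 0.30412 ÷ 15.999 = 0.019009 mol
Divide by the smallest (0.019009 mol): C 6.998, H 7.996, O 1.000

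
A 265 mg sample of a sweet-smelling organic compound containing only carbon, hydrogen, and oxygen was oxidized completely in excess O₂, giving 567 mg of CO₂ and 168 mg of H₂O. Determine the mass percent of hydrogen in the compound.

mol C = 0.567 g CO₂ ÷ 44.009 g/mol = 0.01288 mol
mol H = 2 × 0.168 g H₂O ÷ 18.015 g/mol = 0.01865 mol
mass O = 0.265 − (0.1547 + 0.01880) = 0.09145 g → mol O = 0.09145 ÷ 15.999 = 0.005716 mol
mass % H = 0.01880 g ÷ 0.265 g × 100%

7.1%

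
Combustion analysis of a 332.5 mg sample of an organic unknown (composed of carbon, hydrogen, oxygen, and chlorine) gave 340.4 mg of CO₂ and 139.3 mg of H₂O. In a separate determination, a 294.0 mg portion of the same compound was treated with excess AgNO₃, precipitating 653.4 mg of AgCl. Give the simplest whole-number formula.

mol C = 0.3404 g CO₂ ÷ 44.009 g/mol = 0.0077348 mol
mol H = 2 × 0.1393 g H₂O ÷ 18.015 g/mol = 0.015465 mol
From the AgCl data: mol Cl per gram of compound = (0.6534 ÷ 143.318) ÷ 0.2940 = 0.015507 mol/g, so in the 0.3325 g combustion sample mol Cl = 0.0051561 mol
mass O = 0.3325 − (0.092902 + 0.015589 + 0.18278) = 0.041225 g → mol O = 0.041225 ÷ 15.999 = 0.0025767 mol
Divide by the smallest (0.0025767 mol): C 3.002, H 6.002, Cl 2.001, O 1.000

C3H6Cl2O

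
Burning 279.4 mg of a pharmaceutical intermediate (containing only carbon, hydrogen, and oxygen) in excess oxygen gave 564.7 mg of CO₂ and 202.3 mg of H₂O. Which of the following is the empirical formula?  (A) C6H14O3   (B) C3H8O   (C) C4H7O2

mol C = 0.5647 g CO₂ ÷ 44.009 g/mol = 0.012831 mol
mol H = 2 × 0.2023 g H₂O ÷ 18.015 g/mol = 0.022459 mol
mass O = 0.2794 − (0.15412 + 0.022639) = 0.10264 g → mol O = 0.10264 ÷ 15.999 = 0.0064156 mol
Divide by the smallest (0.0064156 mol): C 2.000, H 3.501, O 1.000
Multiplying each by 2 gives whole numbers: C 4.00, H 7.00, O 2.00

(C) C4H7O2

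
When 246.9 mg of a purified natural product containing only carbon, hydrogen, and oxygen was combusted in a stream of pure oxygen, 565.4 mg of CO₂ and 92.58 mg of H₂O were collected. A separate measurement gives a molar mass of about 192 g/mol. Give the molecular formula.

C10H8O4

mol C = 0.5654 g CO₂ ÷ 44.009 g/mol = 0.012847 mol
mol H = 2 × 0.09258 g H₂O ÷ 18.015 g/mol = 0.010278 mol
mass O = 0.2469 − (0.15431 + 0.010360) = 0.082230 g → mol O = 0.082230 ÷ 15.999 = 0.0051397 mol
Divide by the smallest (0.0051397 mol): C 2.500, H 2.000, O 1.000
Multiplying each by 2 gives whole numbers: C 5.00, H 4.00, O 2.00
Empirical formula: C5H4O2
Empirical-formula mass = 96.08 g/mol; 192 ÷ 96.08 ≈ 2, so the molecular formula is C10H8O4.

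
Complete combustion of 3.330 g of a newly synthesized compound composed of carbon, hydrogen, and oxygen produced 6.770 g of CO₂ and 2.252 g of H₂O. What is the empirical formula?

mol C = 6.770 g CO₂ ÷ 44.009 g/mol = 0.15383 mol
mol H = 2 × 2.252 g H₂O ÷ 18.015 g/mol = 0.25001 mol
mass O = 3.330 − (1.8477 + 0.25201) = 1.2303 g → mol O = 1.2303 ÷ 15.999 = 0.076899 mol
Divide by the smallest (0.076899 mol): C 2.000, H 3.251, O 1.000
Multiplying each by 4 gives whole numbers: C 8.00, H 13.00, O 4.00

C8H13O4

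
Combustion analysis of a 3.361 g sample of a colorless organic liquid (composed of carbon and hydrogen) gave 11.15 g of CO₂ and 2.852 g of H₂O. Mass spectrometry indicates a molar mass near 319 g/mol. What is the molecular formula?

mol C = 11.15 g CO₂ ÷ 44.009 g/mol = 0.25336 mol
mol H = 2 × 2.852 g H₂O ÷ 18.015 g/mol = 0.31663 mol
Divide by the smallest (0.25336 mol): C 1.000, H 1.250
Multiplying each by 4 gives whole numbers: C 4.00, H 5.00
Empirical formula: C4H5
Empirical-formula mass = 53.08 g/mol; 319 ÷ 53.08 ≈ 6, so the molecular formula is C24H30.

C24H30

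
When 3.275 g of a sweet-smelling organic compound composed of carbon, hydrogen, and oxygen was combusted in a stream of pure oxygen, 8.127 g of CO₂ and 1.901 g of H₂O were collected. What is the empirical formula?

mol C = 8.127 g CO₂ ÷ 44.009 g/mol = 0.18467 mol
mol H = 2 × 1.901 g H₂O ÷ 18.015 g/mol = 0.21105 mol
mass O = 3.275 − (2.2180 + 0.21273) = 0.84423 g → mol O = 0.84423 ÷ 15.999 = 0.052768 mol
Divide by the smallest (0.052768 mol): C 3.500, H 4.000, O 1.000
Multiplying each by 2 gives whole numbers: C 7.00, H 8.00, O 2.00

C7H8O2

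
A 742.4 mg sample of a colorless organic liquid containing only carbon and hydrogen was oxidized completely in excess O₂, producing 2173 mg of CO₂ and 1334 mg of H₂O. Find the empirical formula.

mol C = 2.173 g CO₂ ÷ 44.009 g/mol = 0.049376 mol
mol H = 2 × 1.334 g H₂O ÷ 18.015 g/mol = 0.14810 mol
Divide by the smallest (0.049376 mol): C 1.000, H 2.999

CH3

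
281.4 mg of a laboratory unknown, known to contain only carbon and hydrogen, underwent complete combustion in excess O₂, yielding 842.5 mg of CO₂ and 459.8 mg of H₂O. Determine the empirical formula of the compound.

C3H8

mol C = 0.8425 g CO₂ ÷ 44.009 g/mol = 0.019144 mol
mol H = 2 × 0.4598 g H₂O ÷ 18.015 g/mol = 0.051046 mol
Divide by the smallest (0.019144 mol): C 1.000, H 2.666
Multiplying each by 3 gives whole numbers: C 3.00, H 8.00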